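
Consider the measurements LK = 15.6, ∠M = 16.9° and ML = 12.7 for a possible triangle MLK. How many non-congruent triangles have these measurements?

ML·sin M = 12.7·sin(16.9°) ≈ 3.692.
Since LK ≥ ML, exactly one triangle exists.

1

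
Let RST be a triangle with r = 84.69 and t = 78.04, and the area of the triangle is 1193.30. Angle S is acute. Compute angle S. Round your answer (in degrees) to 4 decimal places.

From area = ½·t·r·sin S, we get sin S = 2·area/(t·r) ≈ 0.36110.
Taking the acute solution, ∠S ≈ 21.17°.

21.1679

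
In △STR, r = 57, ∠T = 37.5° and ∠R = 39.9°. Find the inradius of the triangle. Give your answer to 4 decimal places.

The third angle is ∠S = 180° − ∠T − ∠R = 102.60°.
Law of sines: s = r·sin S/sin R ≈ 86.721.
Law of sines: t = r·sin T/sin R ≈ 54.095.
Area = ½·r·s·sin T ≈ 1504.6.
Semiperimeter p = (86.721+54.095+57)/2 = 98.908.
Inradius = area/p = 1504.6/98.908 ≈ 15.212.

15.2119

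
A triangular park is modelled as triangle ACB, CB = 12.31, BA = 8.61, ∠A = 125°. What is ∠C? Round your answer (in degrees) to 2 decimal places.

∠C ≈ 34.96°

Law of sines: sin C = BA·sin A/CB ≈ 0.57294.
Since CB ≥ BA, only the acute value applies: ∠C ≈ 34.96°.
Then ∠B = 180° − ∠A − ∠C ≈ 20.04°.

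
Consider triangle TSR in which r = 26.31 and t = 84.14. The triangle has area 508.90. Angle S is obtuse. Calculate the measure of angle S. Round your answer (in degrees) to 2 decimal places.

∠S ≈ 152.63°

From area = ½·r·t·sin S, we get sin S = 2·area/(r·t) ≈ 0.45977.
Taking the obtuse solution, ∠S ≈ 152.63°.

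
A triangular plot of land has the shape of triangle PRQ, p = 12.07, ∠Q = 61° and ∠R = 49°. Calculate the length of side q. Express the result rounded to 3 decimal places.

11.234

The third angle is ∠P = 180° − ∠R − ∠Q = 70.00°.
Law of sines: q = p·sin Q/sin P ≈ 11.234.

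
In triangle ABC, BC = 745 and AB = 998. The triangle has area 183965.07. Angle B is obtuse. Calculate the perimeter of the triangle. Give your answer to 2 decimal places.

From area = ½·AB·BC·sin B, we get sin B = 2·area/(AB·BC) ≈ 0.49486.
Taking the obtuse solution, ∠B ≈ 150.34°.
Law of cosines then gives CA ≈ 1686.2.
Perimeter = 745 + 1686.2 + 998 = 3429.2.

perimeter ≈ 3429.18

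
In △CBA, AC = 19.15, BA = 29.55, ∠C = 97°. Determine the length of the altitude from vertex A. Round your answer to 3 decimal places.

19.007

Law of sines: sin B = AC·sin C/BA ≈ 0.64322.
Since BA ≥ AC, only the acute value applies: ∠B ≈ 40.03°.
Then ∠A = 180° − ∠C − ∠B ≈ 42.97°.
Law of sines gives CB = BA·sin A/sin C ≈ 20.292.
Area = ½·BA·AC·sin A ≈ 192.85.
The altitude from A has length 2·area/CB ≈ 19.007.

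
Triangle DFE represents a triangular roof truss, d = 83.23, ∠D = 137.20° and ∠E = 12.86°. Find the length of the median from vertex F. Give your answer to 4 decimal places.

53.8594

The third angle is ∠F = 180° − ∠E − ∠D = 29.94°.
Law of sines: f = d·sin F/sin D ≈ 61.138.
Law of sines: e = d·sin E/sin D ≈ 27.264.
Median from F: ½√(2·e² + 2·d² − f²) ≈ 53.859.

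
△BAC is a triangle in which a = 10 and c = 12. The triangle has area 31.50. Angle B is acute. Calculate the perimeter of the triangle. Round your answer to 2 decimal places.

28.30

From area = ½·a·c·sin B, we get sin B = 2·area/(a·c) ≈ 0.52500.
Taking the acute solution, ∠B ≈ 31.67°.
Law of cosines then gives b ≈ 6.3036.
Perimeter = 6.3036 + 10 + 12 = 28.304.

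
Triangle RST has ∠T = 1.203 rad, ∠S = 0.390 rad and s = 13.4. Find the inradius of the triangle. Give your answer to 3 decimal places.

5.404

The third angle is ∠R = π − ∠S − ∠T = 1.549 rad.
Law of sines: r = s·sin R/sin S ≈ 35.237.
Law of sines: t = s·sin T/sin S ≈ 32.889.
Area = ½·s·r·sin T ≈ 220.3.
Semiperimeter p = (35.237+13.4+32.889)/2 = 40.763.
Inradius = area/p = 220.3/40.763 ≈ 5.4044.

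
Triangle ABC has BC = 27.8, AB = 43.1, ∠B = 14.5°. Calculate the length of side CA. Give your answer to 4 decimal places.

By the law of cosines, CA² = AB² + BC² − 2·AB·BC·cos B = 310.42, so CA ≈ 17.619.

17.6187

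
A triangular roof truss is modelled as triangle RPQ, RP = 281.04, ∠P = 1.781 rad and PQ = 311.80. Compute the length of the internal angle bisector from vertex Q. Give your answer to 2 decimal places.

t_Q ≈ 353.29

By the law of cosines, QR² = RP² + PQ² − 2·RP·PQ·cos P = 2.1277e+05, so QR ≈ 461.27.
Law of cosines again: cos Q = (PQ² + QR² − RP²)/(2·PQ·QR) ≈ 0.80309, so ∠Q ≈ 0.638 rad.
The bisector from Q has length 2·PQ·QR·cos(∠Q/2)/(PQ+QR) ≈ 353.29.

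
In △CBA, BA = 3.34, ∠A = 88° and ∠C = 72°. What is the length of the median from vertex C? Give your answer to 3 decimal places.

The third angle is ∠B = 180° − ∠A − ∠C = 20.00°.
Law of sines: AC = BA·sin B/sin C ≈ 1.2011.
Law of sines: CB = BA·sin A/sin C ≈ 3.5097.
Median from C: ½√(2·AC² + 2·CB² − BA²) ≈ 2.0228.

2.023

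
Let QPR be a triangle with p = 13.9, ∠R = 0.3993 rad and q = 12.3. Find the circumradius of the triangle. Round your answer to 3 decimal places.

By the law of cosines, r² = q² + p² − 2·q·p·cos R = 29.459, so r ≈ 5.4276.
Area = ½·q·p·sin R ≈ 33.234.
Circumradius = r/(2 sin R) ≈ 6.9805.

6.980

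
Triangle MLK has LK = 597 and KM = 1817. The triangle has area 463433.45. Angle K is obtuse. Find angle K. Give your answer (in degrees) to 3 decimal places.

∠K ≈ 121.301°

From area = ½·LK·KM·sin K, we get sin K = 2·area/(LK·KM) ≈ 0.85445.
Taking the obtuse solution, ∠K ≈ 121.30°.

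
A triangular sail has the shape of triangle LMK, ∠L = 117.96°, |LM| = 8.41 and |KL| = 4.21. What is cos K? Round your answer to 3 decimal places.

cos K ≈ 0.739

By the law of cosines, |MK|² = |KL|² + |LM|² − 2·|KL|·|LM|·cos L = 121.65, so |MK| ≈ 11.03.
Law of cosines again: cos K = (|MK|² + |KL|² − |LM|²)/(2·|MK|·|KL|) ≈ 0.73920, so ∠K ≈ 42.34°.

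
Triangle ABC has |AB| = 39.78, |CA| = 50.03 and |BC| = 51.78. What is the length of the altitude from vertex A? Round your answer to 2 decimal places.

35.96

Semiperimeter s = (51.78 + 50.03 + 39.78)/2 = 70.795.
Heron's formula: area = √(70.795·19.015·20.765·31.015) ≈ 931.11.
The altitude from A has length 2·area/|BC| ≈ 35.964.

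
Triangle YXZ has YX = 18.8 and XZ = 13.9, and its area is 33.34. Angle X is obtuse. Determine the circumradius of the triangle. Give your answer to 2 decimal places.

From area = ½·YX·XZ·sin X, we get sin X = 2·area/(YX·XZ) ≈ 0.25517.
Taking the obtuse solution, ∠X ≈ 2.884 rad.
Law of cosines then gives ZY ≈ 32.434.
Circumradius = ZY/(2 sin X) ≈ 63.555.

63.56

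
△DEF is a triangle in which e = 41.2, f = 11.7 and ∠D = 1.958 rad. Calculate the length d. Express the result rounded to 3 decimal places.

46.887

By the law of cosines, d² = e² + f² − 2·e·f·cos D = 2198.4, so d ≈ 46.887.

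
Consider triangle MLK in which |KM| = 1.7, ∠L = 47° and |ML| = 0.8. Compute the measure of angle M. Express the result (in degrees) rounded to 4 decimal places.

Law of sines: sin K = |ML|·sin L/|KM| ≈ 0.34417.
Since |KM| ≥ |ML|, only the acute value applies: ∠K ≈ 20.13°.
Then ∠M = 180° − ∠L − ∠K ≈ 112.87°.

112.8691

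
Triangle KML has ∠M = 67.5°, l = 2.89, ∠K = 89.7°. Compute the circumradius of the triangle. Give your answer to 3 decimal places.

R ≈ 3.729

The third angle is ∠L = 180° − ∠K − ∠M = 22.80°.
Law of sines: k = l·sin K/sin L ≈ 7.4577.
Law of sines: m = l·sin M/sin L ≈ 6.8901.
Circumradius = l/(2 sin L) ≈ 3.7289.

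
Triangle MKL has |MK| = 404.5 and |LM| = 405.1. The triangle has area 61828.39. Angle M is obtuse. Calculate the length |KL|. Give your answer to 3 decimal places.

736.724

From area = ½·|LM|·|MK|·sin M, we get sin M = 2·area/(|LM|·|MK|) ≈ 0.75464.
Taking the obtuse solution, ∠M ≈ 131.01°.
Law of cosines then gives |KL| ≈ 736.72.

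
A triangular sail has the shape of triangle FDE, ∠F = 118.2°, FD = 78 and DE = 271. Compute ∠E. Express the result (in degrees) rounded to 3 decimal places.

Law of sines: sin E = FD·sin F/DE ≈ 0.25366.
Since DE ≥ FD, only the acute value applies: ∠E ≈ 14.69°.
Then ∠D = 180° − ∠F − ∠E ≈ 47.11°.

∠E ≈ 14.694°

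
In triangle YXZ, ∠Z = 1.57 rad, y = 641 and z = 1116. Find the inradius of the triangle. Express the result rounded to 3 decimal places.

Law of sines: sin Y = y·sin Z/z ≈ 0.57437.
Since z ≥ y, only the acute value applies: ∠Y ≈ 0.612 rad.
Then ∠X = π − ∠Z − ∠Y ≈ 0.960 rad.
Law of sines gives x = z·sin X/sin Z ≈ 914.06.
Area = ½·z·y·sin X ≈ 2.9296e+05.
Semiperimeter s = (641+914.06+1116)/2 = 1335.5.
Inradius = area/s = 2.9296e+05/1335.5 ≈ 219.36.

r ≈ 219.356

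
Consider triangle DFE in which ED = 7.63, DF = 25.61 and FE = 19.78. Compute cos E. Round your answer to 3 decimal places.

-0.684

By the law of cosines, cos E = (FE² + ED² − DF²) / (2·FE·ED) ≈ -0.68382, so ∠E ≈ 133.14°.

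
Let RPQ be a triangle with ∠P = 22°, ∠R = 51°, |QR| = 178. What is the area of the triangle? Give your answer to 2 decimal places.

area ≈ 31429.21

The third angle is ∠Q = 180° − ∠R − ∠P = 107.00°.
Law of sines: |PQ| = |QR|·sin R/sin P ≈ 369.27.
Law of sines: |RP| = |QR|·sin Q/sin P ≈ 454.4.
Area = ½·|QR|·|PQ|·sin Q ≈ 31429.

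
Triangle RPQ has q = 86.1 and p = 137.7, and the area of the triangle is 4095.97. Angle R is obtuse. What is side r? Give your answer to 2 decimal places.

From area = ½·p·q·sin R, we get sin R = 2·area/(p·q) ≈ 0.69095.
Taking the obtuse solution, ∠R ≈ 136.29°.
Law of cosines then gives r ≈ 208.6.

208.60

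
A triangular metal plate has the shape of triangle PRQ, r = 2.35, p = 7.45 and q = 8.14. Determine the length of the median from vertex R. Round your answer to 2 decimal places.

Median from R: ½√(2·q² + 2·p² − r²) ≈ 7.7137.

7.71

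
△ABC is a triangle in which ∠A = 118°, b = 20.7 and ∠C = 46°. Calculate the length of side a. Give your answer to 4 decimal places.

The third angle is ∠B = 180° − ∠C − ∠A = 16.00°.
Law of sines: a = b·sin A/sin B ≈ 66.308.

66.3082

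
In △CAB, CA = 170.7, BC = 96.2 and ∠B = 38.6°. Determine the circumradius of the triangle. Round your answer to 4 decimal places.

R ≈ 136.8052

Law of sines: sin A = BC·sin B/CA ≈ 0.35159.
Since CA ≥ BC, only the acute value applies: ∠A ≈ 20.58°.
Then ∠C = 180° − ∠B − ∠A ≈ 120.82°.
Law of sines gives AB = CA·sin C/sin B ≈ 234.98.
Circumradius = CA/(2 sin B) ≈ 136.81.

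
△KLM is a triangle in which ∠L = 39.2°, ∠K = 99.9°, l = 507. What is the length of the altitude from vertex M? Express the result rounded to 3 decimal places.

The third angle is ∠M = 180° − ∠K − ∠L = 40.90°.
Law of sines: k = l·sin K/sin L ≈ 790.23.
Law of sines: m = l·sin M/sin L ≈ 525.22.
Area = ½·l·k·sin M ≈ 1.3116e+05.
The altitude from M has length 2·area/m ≈ 499.45.

499.450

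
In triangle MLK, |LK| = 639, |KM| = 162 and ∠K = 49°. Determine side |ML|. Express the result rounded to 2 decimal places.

546.57

By the law of cosines, |ML|² = |LK|² + |KM|² − 2·|LK|·|KM|·cos K = 2.9874e+05, so |ML| ≈ 546.57.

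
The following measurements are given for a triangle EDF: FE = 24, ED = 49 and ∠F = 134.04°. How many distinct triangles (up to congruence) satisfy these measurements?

FE·sin F = 24·sin(134.04°) ≈ 17.25.
Since ∠F is not acute, a triangle exists only if ED > FE; here ED > FE, so there is exactly one triangle.

1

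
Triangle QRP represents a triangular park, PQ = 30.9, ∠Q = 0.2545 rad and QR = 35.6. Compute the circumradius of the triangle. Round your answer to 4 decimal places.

19.1478

By the law of cosines, RP² = PQ² + QR² − 2·PQ·QR·cos Q = 92.956, so RP ≈ 9.6414.
Area = ½·PQ·QR·sin Q ≈ 138.47.
Circumradius = RP/(2 sin Q) ≈ 19.148.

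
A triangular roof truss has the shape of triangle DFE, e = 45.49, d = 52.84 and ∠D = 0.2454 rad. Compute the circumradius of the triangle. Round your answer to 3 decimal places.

Law of sines: sin E = e·sin D/d ≈ 0.20915.
Since d ≥ e, only the acute value applies: ∠E ≈ 0.2107 rad.
Then ∠F = π − ∠D − ∠E ≈ 2.6855 rad.
Law of sines gives f = d·sin F/sin D ≈ 95.798.
Circumradius = d/(2 sin D) ≈ 108.75.

108.749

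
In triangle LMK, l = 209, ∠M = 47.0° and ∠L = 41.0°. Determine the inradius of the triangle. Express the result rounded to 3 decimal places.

64.002

The third angle is ∠K = 180° − ∠L − ∠M = 92.00°.
Law of sines: m = l·sin M/sin L ≈ 232.99.
Law of sines: k = l·sin K/sin L ≈ 318.37.
Area = ½·l·m·sin K ≈ 24332.
Semiperimeter s = (209+232.99+318.37)/2 = 380.18.
Inradius = area/s = 24332/380.18 ≈ 64.002.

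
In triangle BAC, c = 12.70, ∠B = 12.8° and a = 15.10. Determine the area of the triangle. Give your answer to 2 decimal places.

Area = ½·a·c·sin B ≈ 21.243.

21.24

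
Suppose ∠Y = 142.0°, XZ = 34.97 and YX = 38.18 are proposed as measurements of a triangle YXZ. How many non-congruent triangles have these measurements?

0

YX·sin Y = 38.18·sin(142.0°) ≈ 23.51.
Since ∠Y is not acute, a triangle exists only if XZ > YX; here XZ ≤ YX, so there is no triangle.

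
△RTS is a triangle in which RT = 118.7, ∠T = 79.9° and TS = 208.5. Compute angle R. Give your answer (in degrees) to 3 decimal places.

∠R ≈ 68.192°

By the law of cosines, SR² = RT² + TS² − 2·RT·TS·cos T = 48882, so SR ≈ 221.09.
Law of cosines again: cos R = (SR² + RT² − TS²)/(2·SR·RT) ≈ 0.37150, so ∠R ≈ 68.19°.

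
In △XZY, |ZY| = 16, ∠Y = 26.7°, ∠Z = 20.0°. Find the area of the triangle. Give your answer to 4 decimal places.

27.0284

The third angle is ∠X = 180° − ∠Z − ∠Y = 133.30°.
Law of sines: |YX| = |ZY|·sin Z/sin X ≈ 7.5193.
Law of sines: |XZ| = |ZY|·sin Y/sin X ≈ 9.8782.
Area = ½·|ZY|·|YX|·sin Y ≈ 27.028.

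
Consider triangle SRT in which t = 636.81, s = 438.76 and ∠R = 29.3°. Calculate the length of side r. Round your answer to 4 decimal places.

By the law of cosines, r² = t² + s² − 2·t·s·cos R = 1.1071e+05, so r ≈ 332.74.

332.7360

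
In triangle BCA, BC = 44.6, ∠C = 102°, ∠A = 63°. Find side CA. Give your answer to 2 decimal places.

12.96

The third angle is ∠B = 180° − ∠C − ∠A = 15.00°.
Law of sines: CA = BC·sin B/sin A ≈ 12.955.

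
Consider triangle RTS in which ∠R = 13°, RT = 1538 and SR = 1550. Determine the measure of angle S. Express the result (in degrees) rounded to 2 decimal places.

81.55

By the law of cosines, TS² = SR² + RT² − 2·SR·RT·cos R = 1.2234e+05, so TS ≈ 349.77.
Law of cosines again: cos S = (TS² + SR² − RT²)/(2·TS·SR) ≈ 0.14701, so ∠S ≈ 81.55°.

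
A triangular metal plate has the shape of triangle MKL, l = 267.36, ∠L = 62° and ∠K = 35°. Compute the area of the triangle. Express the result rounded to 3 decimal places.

23044.641

The third angle is ∠M = 180° − ∠K − ∠L = 83.00°.
Law of sines: m = l·sin M/sin L ≈ 300.55.
Law of sines: k = l·sin K/sin L ≈ 173.68.
Area = ½·l·m·sin K ≈ 23045.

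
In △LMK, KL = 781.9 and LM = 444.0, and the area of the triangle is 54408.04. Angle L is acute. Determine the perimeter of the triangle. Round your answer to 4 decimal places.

perimeter ≈ 1612.1197

From area = ½·KL·LM·sin L, we get sin L = 2·area/(KL·LM) ≈ 0.31344.
Taking the acute solution, ∠L ≈ 18.27°.
Law of cosines then gives MK ≈ 386.22.
Perimeter = 386.22 + 781.9 + 444 = 1612.1.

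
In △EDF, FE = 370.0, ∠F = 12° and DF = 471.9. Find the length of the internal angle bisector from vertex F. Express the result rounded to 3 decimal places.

By the law of cosines, ED² = DF² + FE² − 2·DF·FE·cos F = 18015, so ED ≈ 134.22.
The bisector from F has length 2·DF·FE·cos(∠F/2)/(DF+FE) ≈ 412.51.

t_F ≈ 412.511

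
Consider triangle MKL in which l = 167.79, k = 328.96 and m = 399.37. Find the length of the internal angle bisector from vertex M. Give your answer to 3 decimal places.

t_M ≈ 139.712

By the law of cosines, cos M = (k² + l² − m²) / (2·k·l) ≈ -0.20951, so ∠M ≈ 102.09°.
The bisector from M has length 2·k·l·cos(∠M/2)/(k+l) ≈ 139.71.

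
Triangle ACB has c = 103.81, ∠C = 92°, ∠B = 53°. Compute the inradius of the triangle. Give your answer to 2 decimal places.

The third angle is ∠A = 180° − ∠C − ∠B = 35.00°.
Law of sines: a = c·sin A/sin C ≈ 59.579.
Law of sines: b = c·sin B/sin C ≈ 82.957.
Area = ½·c·a·sin B ≈ 2469.7.
Semiperimeter s = (59.579+103.81+82.957)/2 = 123.17.
Inradius = area/s = 2469.7/123.17 ≈ 20.051.

r ≈ 20.05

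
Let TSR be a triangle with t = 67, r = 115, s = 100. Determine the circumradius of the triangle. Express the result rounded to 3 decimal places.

By the law of cosines, cos T = (s² + r² − t²) / (2·s·r) ≈ 0.81461, so ∠T ≈ 0.619 rad.
Circumradius = t/(2 sin T) ≈ 57.758.

57.758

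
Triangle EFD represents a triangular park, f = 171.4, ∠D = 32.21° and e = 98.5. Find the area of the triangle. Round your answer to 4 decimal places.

Area = ½·e·f·sin D ≈ 4499.5.

area ≈ 4499.4951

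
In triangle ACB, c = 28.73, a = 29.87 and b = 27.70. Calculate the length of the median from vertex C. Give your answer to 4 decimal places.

Median from C: ½√(2·b² + 2·a² − c²) ≈ 24.968.

m_C ≈ 24.9680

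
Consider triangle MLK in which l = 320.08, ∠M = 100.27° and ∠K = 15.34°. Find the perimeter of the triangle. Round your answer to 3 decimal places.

763.246

The third angle is ∠L = 180° − ∠K − ∠M = 64.39°.
Law of sines: m = l·sin M/sin L ≈ 349.26.
Law of sines: k = l·sin K/sin L ≈ 93.901.
Semiperimeter s = (349.26+320.08+93.901)/2 = 381.62.
Perimeter = 349.26 + 320.08 + 93.901 = 763.25.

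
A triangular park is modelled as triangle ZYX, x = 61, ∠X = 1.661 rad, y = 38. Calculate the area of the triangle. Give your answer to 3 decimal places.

Law of sines: sin Y = y·sin X/x ≈ 0.62042.
Since x ≥ y, only the acute value applies: ∠Y ≈ 0.669 rad.
Then ∠Z = π − ∠X − ∠Y ≈ 0.811 rad.
Law of sines gives z = x·sin Z/sin X ≈ 44.417.
Area = ½·x·y·sin Z ≈ 840.5.

area ≈ 840.500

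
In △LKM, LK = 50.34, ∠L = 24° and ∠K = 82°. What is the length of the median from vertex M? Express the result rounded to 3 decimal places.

The third angle is ∠M = 180° − ∠L − ∠K = 74.00°.
Law of sines: KM = LK·sin L/sin M ≈ 21.3.
Law of sines: ML = LK·sin K/sin M ≈ 51.859.
Median from M: ½√(2·KM² + 2·ML² − LK²) ≈ 30.627.

m_M ≈ 30.627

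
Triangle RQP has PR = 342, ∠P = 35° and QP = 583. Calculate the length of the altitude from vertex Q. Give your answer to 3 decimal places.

334.395

By the law of cosines, RQ² = QP² + PR² − 2·QP·PR·cos P = 1.302e+05, so RQ ≈ 360.83.
Area = ½·QP·PR·sin P ≈ 57182.
The altitude from Q has length 2·area/PR ≈ 334.4.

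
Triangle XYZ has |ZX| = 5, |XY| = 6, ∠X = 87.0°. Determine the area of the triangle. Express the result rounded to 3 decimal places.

Area = ½·|ZX|·|XY|·sin X ≈ 14.979.

14.979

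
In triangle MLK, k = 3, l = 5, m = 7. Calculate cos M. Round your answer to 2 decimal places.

By the law of cosines, cos M = (l² + k² − m²) / (2·l·k) ≈ -0.50000, so ∠M ≈ 120.00°.

-0.50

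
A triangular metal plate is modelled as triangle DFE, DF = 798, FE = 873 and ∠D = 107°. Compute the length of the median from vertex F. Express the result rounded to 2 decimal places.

830.89

Law of sines: sin E = DF·sin D/FE ≈ 0.87415.
Since FE ≥ DF, only the acute value applies: ∠E ≈ 60.94°.
Then ∠F = 180° − ∠D − ∠E ≈ 12.06°.
Law of sines gives ED = FE·sin F/sin D ≈ 190.67.
Median from F: ½√(2·DF² + 2·FE² − ED²) ≈ 830.89.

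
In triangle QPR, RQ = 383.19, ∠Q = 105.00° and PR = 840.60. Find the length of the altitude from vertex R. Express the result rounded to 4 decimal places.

h_R ≈ 370.1331

Law of sines: sin P = RQ·sin Q/PR ≈ 0.44032.
Since PR ≥ RQ, only the acute value applies: ∠P ≈ 26.12°.
Then ∠R = 180° − ∠Q − ∠P ≈ 48.88°.
Law of sines gives QP = PR·sin R/sin Q ≈ 655.55.
Area = ½·PR·RQ·sin R ≈ 1.2132e+05.
The altitude from R has length 2·area/QP ≈ 370.13.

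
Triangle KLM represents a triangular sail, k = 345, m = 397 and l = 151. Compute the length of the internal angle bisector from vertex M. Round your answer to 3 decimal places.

By the law of cosines, cos M = (k² + l² − m²) / (2·k·l) ≈ -0.15148, so ∠M ≈ 98.71°.
The bisector from M has length 2·k·l·cos(∠M/2)/(k+l) ≈ 136.82.

t_M ≈ 136.823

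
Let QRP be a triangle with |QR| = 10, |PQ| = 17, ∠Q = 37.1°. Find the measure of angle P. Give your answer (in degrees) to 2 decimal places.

By the law of cosines, |RP|² = |PQ|² + |QR|² − 2·|PQ|·|QR|·cos Q = 117.82, so |RP| ≈ 10.855.
Law of cosines again: cos P = (|RP|² + |PQ|² − |QR|²)/(2·|RP|·|PQ|) ≈ 0.83137, so ∠P ≈ 33.76°.

∠P ≈ 33.76°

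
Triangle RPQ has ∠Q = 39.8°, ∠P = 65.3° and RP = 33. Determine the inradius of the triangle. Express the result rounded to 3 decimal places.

11.513

The third angle is ∠R = 180° − ∠P − ∠Q = 74.90°.
Law of sines: PQ = RP·sin R/sin Q ≈ 49.774.
Law of sines: QR = RP·sin P/sin Q ≈ 46.837.
Area = ½·RP·PQ·sin P ≈ 746.13.
Semiperimeter s = (49.774+46.837+33)/2 = 64.805.
Inradius = area/s = 746.13/64.805 ≈ 11.513.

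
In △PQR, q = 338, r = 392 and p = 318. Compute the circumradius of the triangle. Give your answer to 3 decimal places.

By the law of cosines, cos P = (q² + r² − p²) / (2·q·r) ≈ 0.62939, so ∠P ≈ 50.99°.
Circumradius = p/(2 sin P) ≈ 204.61.

204.610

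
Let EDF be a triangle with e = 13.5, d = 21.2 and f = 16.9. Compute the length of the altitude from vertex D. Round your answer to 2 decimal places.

Semiperimeter s = (13.5 + 21.2 + 16.9)/2 = 25.8.
Heron's formula: area = √(25.8·12.3·4.6·8.9) ≈ 113.98.
The altitude from D has length 2·area/d ≈ 10.753.

h_D ≈ 10.75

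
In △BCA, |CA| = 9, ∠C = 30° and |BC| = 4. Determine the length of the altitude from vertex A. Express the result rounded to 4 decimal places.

4.5000

By the law of cosines, |AB|² = |BC|² + |CA|² − 2·|BC|·|CA|·cos C = 34.646, so |AB| ≈ 5.8861.
Area = ½·|BC|·|CA|·sin C ≈ 9.
The altitude from A has length 2·area/|BC| ≈ 4.5.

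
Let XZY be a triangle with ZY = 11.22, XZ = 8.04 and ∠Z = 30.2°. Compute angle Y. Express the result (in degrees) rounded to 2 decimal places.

∠Y ≈ 43.44°

By the law of cosines, YX² = XZ² + ZY² − 2·XZ·ZY·cos Z = 34.6, so YX ≈ 5.8821.
Law of cosines again: cos Y = (ZY² + YX² − XZ²)/(2·ZY·YX) ≈ 0.72614, so ∠Y ≈ 43.44°.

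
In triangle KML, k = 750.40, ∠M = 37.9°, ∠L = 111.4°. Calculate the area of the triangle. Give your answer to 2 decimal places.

315405.43

The third angle is ∠K = 180° − ∠M − ∠L = 30.70°.
Law of sines: m = k·sin M/sin K ≈ 902.88.
Law of sines: l = k·sin L/sin K ≈ 1368.5.
Area = ½·k·m·sin L ≈ 3.1541e+05.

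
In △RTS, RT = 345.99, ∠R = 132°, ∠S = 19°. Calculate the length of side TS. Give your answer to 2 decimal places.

789.76

The third angle is ∠T = 180° − ∠S − ∠R = 29.00°.
Law of sines: TS = RT·sin R/sin S ≈ 789.76.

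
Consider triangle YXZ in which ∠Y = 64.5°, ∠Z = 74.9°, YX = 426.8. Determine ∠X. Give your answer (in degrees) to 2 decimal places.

∠X ≈ 40.60°

The third angle is ∠X = 180° − ∠Z − ∠Y = 40.60°.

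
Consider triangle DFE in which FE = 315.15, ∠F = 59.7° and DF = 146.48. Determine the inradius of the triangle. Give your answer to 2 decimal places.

By the law of cosines, ED² = DF² + FE² − 2·DF·FE·cos F = 74195, so ED ≈ 272.39.
Area = ½·DF·FE·sin F ≈ 19929.
Semiperimeter s = (315.15+272.39+146.48)/2 = 367.01.
Inradius = area/s = 19929/367.01 ≈ 54.3.

54.30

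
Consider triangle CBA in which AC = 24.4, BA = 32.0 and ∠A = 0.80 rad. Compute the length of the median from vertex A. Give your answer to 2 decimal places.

m_A ≈ 26.02

By the law of cosines, CB² = BA² + AC² − 2·BA·AC·cos A = 531.38, so CB ≈ 23.052.
Median from A: ½√(2·BA² + 2·AC² − CB²) ≈ 26.016.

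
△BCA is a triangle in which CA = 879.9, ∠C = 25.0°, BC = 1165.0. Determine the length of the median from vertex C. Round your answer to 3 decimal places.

By the law of cosines, AB² = BC² + CA² − 2·BC·CA·cos C = 2.7337e+05, so AB ≈ 522.84.
Median from C: ½√(2·BC² + 2·CA² − AB²) ≈ 998.69.

998.691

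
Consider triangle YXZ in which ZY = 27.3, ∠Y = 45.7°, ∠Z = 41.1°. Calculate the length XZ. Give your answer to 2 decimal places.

The third angle is ∠X = 180° − ∠Z − ∠Y = 93.20°.
Law of sines: XZ = ZY·sin Y/sin X ≈ 19.569.

19.57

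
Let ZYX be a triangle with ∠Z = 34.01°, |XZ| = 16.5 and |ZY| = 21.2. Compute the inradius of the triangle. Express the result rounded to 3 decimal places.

By the law of cosines, |YX|² = |XZ|² + |ZY|² − 2·|XZ|·|ZY|·cos Z = 141.76, so |YX| ≈ 11.906.
Area = ½·|XZ|·|ZY|·sin Z ≈ 97.828.
Semiperimeter s = (11.906+16.5+21.2)/2 = 24.803.
Inradius = area/s = 97.828/24.803 ≈ 3.9442.

r ≈ 3.944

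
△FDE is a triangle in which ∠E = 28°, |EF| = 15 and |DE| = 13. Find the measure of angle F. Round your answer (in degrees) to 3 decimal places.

By the law of cosines, |FD|² = |DE|² + |EF|² − 2·|DE|·|EF|·cos E = 49.65, so |FD| ≈ 7.0463.
Law of cosines again: cos F = (|EF|² + |FD|² − |DE|²)/(2·|EF|·|FD|) ≈ 0.49979, so ∠F ≈ 60.01°.

∠F ≈ 60.014°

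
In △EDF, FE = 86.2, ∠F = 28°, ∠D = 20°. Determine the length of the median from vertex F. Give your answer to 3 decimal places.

The third angle is ∠E = 180° − ∠D − ∠F = 132.00°.
Law of sines: DF = FE·sin E/sin D ≈ 187.3.
Law of sines: ED = FE·sin F/sin D ≈ 118.32.
Median from F: ½√(2·DF² + 2·FE² − ED²) ≈ 133.25.

m_F ≈ 133.248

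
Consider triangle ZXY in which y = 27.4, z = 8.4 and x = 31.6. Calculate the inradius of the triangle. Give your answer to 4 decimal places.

Semiperimeter s = (8.4 + 31.6 + 27.4)/2 = 33.7.
Heron's formula: area = √(33.7·25.3·2.1·6.3) ≈ 106.21.
Inradius = area/s = 106.21/33.7 ≈ 3.1516.

r ≈ 3.1516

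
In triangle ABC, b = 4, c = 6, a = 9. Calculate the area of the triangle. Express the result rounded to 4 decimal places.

9.5623

Semiperimeter s = (9 + 4 + 6)/2 = 9.5.
Heron's formula: area = √(9.5·0.5·5.5·3.5) ≈ 9.5623.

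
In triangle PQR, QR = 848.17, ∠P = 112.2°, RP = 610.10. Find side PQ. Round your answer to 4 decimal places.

Law of sines: sin Q = RP·sin P/QR ≈ 0.66599.
Since QR ≥ RP, only the acute value applies: ∠Q ≈ 41.76°.
Then ∠R = 180° − ∠P − ∠Q ≈ 26.04°.
Law of sines gives PQ = QR·sin R/sin P ≈ 402.18.

402.1800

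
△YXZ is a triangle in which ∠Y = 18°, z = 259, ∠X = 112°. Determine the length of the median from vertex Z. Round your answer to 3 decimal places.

194.481

The third angle is ∠Z = 180° − ∠Y − ∠X = 50.00°.
Law of sines: y = z·sin Y/sin Z ≈ 104.48.
Law of sines: x = z·sin X/sin Z ≈ 313.48.
Median from Z: ½√(2·y² + 2·x² − z²) ≈ 194.48.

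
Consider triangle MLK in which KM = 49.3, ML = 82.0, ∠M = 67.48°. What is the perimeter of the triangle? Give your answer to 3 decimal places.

209.132

By the law of cosines, LK² = KM² + ML² − 2·KM·ML·cos M = 6057.8, so LK ≈ 77.832.
Semiperimeter s = (77.832+49.3+82)/2 = 104.57.
Perimeter = 77.832 + 49.3 + 82 = 209.13.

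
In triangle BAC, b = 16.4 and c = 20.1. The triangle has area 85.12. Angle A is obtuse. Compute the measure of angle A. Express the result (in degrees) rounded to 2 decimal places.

∠A ≈ 148.91°

From area = ½·c·b·sin A, we get sin A = 2·area/(c·b) ≈ 0.51644.
Taking the obtuse solution, ∠A ≈ 148.91°.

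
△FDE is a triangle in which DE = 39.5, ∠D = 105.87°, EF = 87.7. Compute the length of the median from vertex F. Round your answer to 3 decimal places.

Law of sines: sin F = DE·sin D/EF ≈ 0.43323.
Since EF ≥ DE, only the acute value applies: ∠F ≈ 25.67°.
Then ∠E = 180° − ∠D − ∠F ≈ 48.46°.
Law of sines gives FD = EF·sin E/sin D ≈ 68.241.
Median from F: ½√(2·EF² + 2·FD² − DE²) ≈ 76.053.

m_F ≈ 76.053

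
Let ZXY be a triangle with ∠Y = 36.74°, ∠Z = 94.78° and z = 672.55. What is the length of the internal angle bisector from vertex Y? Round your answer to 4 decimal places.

The third angle is ∠X = 180° − ∠Y − ∠Z = 48.48°.
Law of sines: x = z·sin X/sin Z ≈ 505.31.
Law of sines: y = z·sin Y/sin Z ≈ 403.71.
The bisector from Y has length 2·z·x·cos(∠Y/2)/(z+x) ≈ 547.65.

t_Y ≈ 547.6522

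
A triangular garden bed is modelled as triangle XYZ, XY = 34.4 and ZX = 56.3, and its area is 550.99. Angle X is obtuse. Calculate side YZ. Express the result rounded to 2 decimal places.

From area = ½·ZX·XY·sin X, we get sin X = 2·area/(ZX·XY) ≈ 0.56899.
Taking the obtuse solution, ∠X ≈ 145.32°.
Law of cosines then gives YZ ≈ 86.824.

86.82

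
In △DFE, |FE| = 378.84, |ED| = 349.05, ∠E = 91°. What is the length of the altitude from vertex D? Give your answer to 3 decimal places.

348.997

By the law of cosines, |DF|² = |FE|² + |ED|² − 2·|FE|·|ED|·cos E = 2.6997e+05, so |DF| ≈ 519.59.
Area = ½·|FE|·|ED|·sin E ≈ 66107.
The altitude from D has length 2·area/|FE| ≈ 349.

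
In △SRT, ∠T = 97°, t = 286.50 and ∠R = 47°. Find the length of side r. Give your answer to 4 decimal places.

The third angle is ∠S = 180° − ∠R − ∠T = 36.00°.
Law of sines: r = t·sin R/sin T ≈ 211.11.

211.1064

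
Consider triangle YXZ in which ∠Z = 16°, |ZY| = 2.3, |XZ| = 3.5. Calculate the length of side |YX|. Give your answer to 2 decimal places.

1.44

By the law of cosines, |YX|² = |XZ|² + |ZY|² − 2·|XZ|·|ZY|·cos Z = 2.0637, so |YX| ≈ 1.4366.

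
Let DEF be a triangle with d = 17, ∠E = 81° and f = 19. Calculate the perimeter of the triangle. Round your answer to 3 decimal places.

perimeter ≈ 59.430

By the law of cosines, e² = f² + d² − 2·f·d·cos E = 548.94, so e ≈ 23.43.
Semiperimeter s = (17+23.43+19)/2 = 29.715.
Perimeter = 17 + 23.43 + 19 = 59.43.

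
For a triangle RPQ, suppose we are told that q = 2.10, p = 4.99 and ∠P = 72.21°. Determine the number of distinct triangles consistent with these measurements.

1

q·sin P = 2.10·sin(72.21°) ≈ 2.
Since p ≥ q, exactly one triangle exists.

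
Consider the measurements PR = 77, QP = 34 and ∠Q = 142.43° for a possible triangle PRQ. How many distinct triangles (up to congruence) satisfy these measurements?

QP·sin Q = 34·sin(142.43°) ≈ 20.73.
Since ∠Q is not acute, a triangle exists only if PR > QP; here PR > QP, so there is exactly one triangle.

1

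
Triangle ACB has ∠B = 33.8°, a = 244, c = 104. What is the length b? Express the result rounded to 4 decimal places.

167.8627

By the law of cosines, b² = a² + c² − 2·a·c·cos B = 28178, so b ≈ 167.86.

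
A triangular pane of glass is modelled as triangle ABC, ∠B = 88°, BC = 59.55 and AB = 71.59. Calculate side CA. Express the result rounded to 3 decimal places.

By the law of cosines, CA² = AB² + BC² − 2·AB·BC·cos B = 8373.8, so CA ≈ 91.508.

91.508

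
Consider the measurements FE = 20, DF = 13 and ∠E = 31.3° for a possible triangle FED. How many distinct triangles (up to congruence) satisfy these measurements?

FE·sin E = 20·sin(31.3°) ≈ 10.39.
Since FE sin E < DF < FE (10.39 < 13 < 20), two triangles exist.

2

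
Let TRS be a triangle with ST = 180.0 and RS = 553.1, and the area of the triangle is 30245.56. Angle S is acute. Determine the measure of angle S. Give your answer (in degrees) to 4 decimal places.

37.4159

From area = ½·RS·ST·sin S, we get sin S = 2·area/(RS·ST) ≈ 0.60760.
Taking the acute solution, ∠S ≈ 37.42°.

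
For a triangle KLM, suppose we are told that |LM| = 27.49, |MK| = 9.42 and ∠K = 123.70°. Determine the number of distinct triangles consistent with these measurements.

1

|MK|·sin K = 9.42·sin(123.70°) ≈ 7.837.
Since ∠K is not acute, a triangle exists only if |LM| > |MK|; here |LM| > |MK|, so there is exactly one triangle.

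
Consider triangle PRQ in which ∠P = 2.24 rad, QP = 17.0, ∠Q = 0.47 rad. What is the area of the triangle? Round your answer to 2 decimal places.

The third angle is ∠R = π − ∠Q − ∠P = 0.432 rad.
Law of sines: RQ = QP·sin P/sin R ≈ 31.874.
Law of sines: PR = QP·sin Q/sin R ≈ 18.405.
Area = ½·QP·RQ·sin Q ≈ 122.7.

122.70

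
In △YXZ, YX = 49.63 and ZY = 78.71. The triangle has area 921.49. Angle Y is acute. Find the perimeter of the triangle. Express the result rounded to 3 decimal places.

170.409

From area = ½·ZY·YX·sin Y, we get sin Y = 2·area/(ZY·YX) ≈ 0.47179.
Taking the acute solution, ∠Y ≈ 28.15°.
Law of cosines then gives XZ ≈ 42.069.
Perimeter = 42.069 + 78.71 + 49.63 = 170.41.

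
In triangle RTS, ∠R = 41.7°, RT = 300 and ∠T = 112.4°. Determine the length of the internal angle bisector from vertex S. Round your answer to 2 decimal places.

The third angle is ∠S = 180° − ∠R − ∠T = 25.90°.
Law of sines: TS = RT·sin R/sin S ≈ 456.89.
Law of sines: SR = RT·sin T/sin S ≈ 634.99.
The bisector from S has length 2·TS·SR·cos(∠S/2)/(TS+SR) ≈ 517.9.

t_S ≈ 517.90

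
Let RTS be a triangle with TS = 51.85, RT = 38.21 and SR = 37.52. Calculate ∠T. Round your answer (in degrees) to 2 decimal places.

By the law of cosines, cos T = (RT² + TS² − SR²) / (2·RT·TS) ≈ 0.69167, so ∠T ≈ 46.24°.

46.24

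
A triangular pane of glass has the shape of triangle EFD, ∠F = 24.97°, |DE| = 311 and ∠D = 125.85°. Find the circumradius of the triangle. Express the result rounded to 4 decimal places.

The third angle is ∠E = 180° − ∠F − ∠D = 29.18°.
Law of sines: |FD| = |DE|·sin E/sin F ≈ 359.19.
Law of sines: |EF| = |DE|·sin D/sin F ≈ 597.15.
Circumradius = |DE|/(2 sin F) ≈ 368.36.

368.3580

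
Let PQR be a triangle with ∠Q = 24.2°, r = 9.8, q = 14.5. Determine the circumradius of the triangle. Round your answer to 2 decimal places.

Law of sines: sin R = r·sin Q/q ≈ 0.27705.
Since q ≥ r, only the acute value applies: ∠R ≈ 16.08°.
Then ∠P = 180° − ∠Q − ∠R ≈ 139.72°.
Law of sines gives p = q·sin P/sin Q ≈ 22.871.
Circumradius = q/(2 sin Q) ≈ 17.686.

17.69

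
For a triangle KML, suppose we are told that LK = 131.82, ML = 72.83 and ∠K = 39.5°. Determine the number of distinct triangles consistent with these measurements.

LK·sin K = 131.82·sin(39.5°) ≈ 83.85.
Since ML = 72.83 < 83.85 = LK sin K, no triangle exists.

0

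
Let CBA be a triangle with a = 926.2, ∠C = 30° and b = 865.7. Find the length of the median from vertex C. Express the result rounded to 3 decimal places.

By the law of cosines, c² = b² + a² − 2·b·a·cos C = 2.185e+05, so c ≈ 467.45.
Median from C: ½√(2·b² + 2·a² − c²) ≈ 865.46.

865.457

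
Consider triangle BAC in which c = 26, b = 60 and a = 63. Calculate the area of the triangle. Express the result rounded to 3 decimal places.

Semiperimeter s = (60 + 63 + 26)/2 = 74.5.
Heron's formula: area = √(74.5·14.5·11.5·48.5) ≈ 776.21.

area ≈ 776.215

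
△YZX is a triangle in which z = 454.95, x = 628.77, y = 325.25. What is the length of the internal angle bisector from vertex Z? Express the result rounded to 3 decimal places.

397.492

By the law of cosines, cos Z = (x² + y² − z²) / (2·x·y) ≈ 0.71919, so ∠Z ≈ 44.01°.
The bisector from Z has length 2·x·y·cos(∠Z/2)/(x+y) ≈ 397.49.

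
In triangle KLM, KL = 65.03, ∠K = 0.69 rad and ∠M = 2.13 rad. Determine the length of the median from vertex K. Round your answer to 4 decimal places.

The third angle is ∠L = π − ∠M − ∠K = 0.322 rad.
Law of sines: LM = KL·sin K/sin M ≈ 48.832.
Law of sines: MK = KL·sin L/sin M ≈ 24.248.
Median from K: ½√(2·MK² + 2·KL² − LM²) ≈ 42.571.

m_K ≈ 42.5710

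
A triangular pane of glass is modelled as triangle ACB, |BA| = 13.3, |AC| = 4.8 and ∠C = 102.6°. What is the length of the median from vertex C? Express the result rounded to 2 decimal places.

Law of sines: sin B = |AC|·sin C/|BA| ≈ 0.35221.
Since |BA| ≥ |AC|, only the acute value applies: ∠B ≈ 20.62°.
Then ∠A = 180° − ∠C − ∠B ≈ 56.78°.
Law of sines gives |CB| = |BA|·sin A/sin C ≈ 11.401.
Median from C: ½√(2·|AC|² + 2·|CB|² − |BA|²) ≈ 5.682.

5.68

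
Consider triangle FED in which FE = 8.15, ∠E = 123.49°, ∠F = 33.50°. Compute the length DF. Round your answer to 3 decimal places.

The third angle is ∠D = 180° − ∠F − ∠E = 23.01°.
Law of sines: DF = FE·sin E/sin D ≈ 17.388.

17.388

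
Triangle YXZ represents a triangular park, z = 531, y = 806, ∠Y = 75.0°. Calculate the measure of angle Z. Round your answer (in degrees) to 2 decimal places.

39.52

Law of sines: sin Z = z·sin Y/y ≈ 0.63636.
Since y ≥ z, only the acute value applies: ∠Z ≈ 39.52°.
Then ∠X = 180° − ∠Y − ∠Z ≈ 65.48°.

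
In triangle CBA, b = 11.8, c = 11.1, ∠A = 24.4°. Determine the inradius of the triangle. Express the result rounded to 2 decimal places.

r ≈ 1.95

By the law of cosines, a² = c² + b² − 2·c·b·cos A = 23.887, so a ≈ 4.8875.
Area = ½·c·b·sin A ≈ 27.054.
Semiperimeter s = (11.1+11.8+4.8875)/2 = 13.894.
Inradius = area/s = 27.054/13.894 ≈ 1.9472.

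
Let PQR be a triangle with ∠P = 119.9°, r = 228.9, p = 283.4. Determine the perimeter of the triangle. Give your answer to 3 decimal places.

Law of sines: sin R = r·sin P/p ≈ 0.70019.
Since p ≥ r, only the acute value applies: ∠R ≈ 44.44°.
Then ∠Q = 180° − ∠P − ∠R ≈ 15.66°.
Law of sines gives q = p·sin Q/sin P ≈ 88.233.
Semiperimeter s = (283.4+88.233+228.9)/2 = 300.27.
Perimeter = 283.4 + 88.233 + 228.9 = 600.53.

perimeter ≈ 600.533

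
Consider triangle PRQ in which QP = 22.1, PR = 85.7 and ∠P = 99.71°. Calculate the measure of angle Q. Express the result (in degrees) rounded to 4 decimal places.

By the law of cosines, RQ² = QP² + PR² − 2·QP·PR·cos P = 8471.8, so RQ ≈ 92.042.
Law of cosines again: cos Q = (RQ² + QP² − PR²)/(2·RQ·QP) ≈ 0.39715, so ∠Q ≈ 66.60°.

∠Q ≈ 66.6001°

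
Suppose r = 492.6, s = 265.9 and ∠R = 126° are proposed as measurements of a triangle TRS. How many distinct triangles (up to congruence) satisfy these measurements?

s·sin R = 265.9·sin(126°) ≈ 215.1.
Since ∠R is not acute, a triangle exists only if r > s; here r > s, so there is exactly one triangle.

1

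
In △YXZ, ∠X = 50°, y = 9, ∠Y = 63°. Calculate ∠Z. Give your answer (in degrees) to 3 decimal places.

The third angle is ∠Z = 180° − ∠Y − ∠X = 67.00°.

67.000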